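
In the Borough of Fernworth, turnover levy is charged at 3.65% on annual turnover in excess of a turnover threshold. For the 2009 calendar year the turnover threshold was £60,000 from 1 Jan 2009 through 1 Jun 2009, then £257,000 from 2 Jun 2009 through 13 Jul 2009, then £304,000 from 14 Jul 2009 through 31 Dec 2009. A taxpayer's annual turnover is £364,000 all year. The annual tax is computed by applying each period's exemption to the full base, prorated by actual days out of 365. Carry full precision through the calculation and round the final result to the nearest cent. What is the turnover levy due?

1 Jan – 1 Jun 2009: 152 days, exemption £60,000 → (£364,000 − £60,000) × 3.65% × 152/365 = £4,620.8000
2 Jun – 13 Jul 2009: 42 days, exemption £257,000 → (£364,000 − £257,000) × 3.65% × 42/365 = £449.4000
14 Jul – 31 Dec 2009: 171 days, exemption £304,000 → (£364,000 − £304,000) × 3.65% × 171/365 = £1,026.0000
Total = £6,096.2000

£6,096.20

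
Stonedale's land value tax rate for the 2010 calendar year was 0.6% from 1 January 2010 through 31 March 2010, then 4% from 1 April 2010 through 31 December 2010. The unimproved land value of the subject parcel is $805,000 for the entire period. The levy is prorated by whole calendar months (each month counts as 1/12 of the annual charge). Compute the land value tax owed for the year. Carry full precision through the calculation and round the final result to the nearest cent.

$25,357.50

1 January – 31 March 2010: 3 months at 0.6% → $805,000 × 0.6% × 3/12 = $1,207.5000
1 April – 31 December 2010: 9 months at 4% → $805,000 × 4% × 9/12 = $24,150.0000
Total = $25,357.5000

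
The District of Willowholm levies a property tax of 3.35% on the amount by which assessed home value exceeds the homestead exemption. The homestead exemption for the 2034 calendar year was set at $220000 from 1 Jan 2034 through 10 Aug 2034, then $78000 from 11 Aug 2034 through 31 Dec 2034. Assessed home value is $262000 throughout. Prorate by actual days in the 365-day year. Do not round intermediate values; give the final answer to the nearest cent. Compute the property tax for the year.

$3270.70

1 Jan – 10 Aug 2034: 222 days, exemption $220000 → ($262000 − $220000) × 3.35% × 222/365 = $855.7644
11 Aug – 31 Dec 2034: 143 days, exemption $78000 → ($262000 − $78000) × 3.35% × 143/365 = $2414.9370
Total = $3270.7014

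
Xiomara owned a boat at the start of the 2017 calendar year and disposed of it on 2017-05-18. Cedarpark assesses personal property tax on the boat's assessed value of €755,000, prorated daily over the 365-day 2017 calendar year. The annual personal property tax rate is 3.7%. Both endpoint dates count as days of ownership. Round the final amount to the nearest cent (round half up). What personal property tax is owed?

€10,561.73

Days held (2017-01-01 to 2017-05-18): 138 out of 365
Tax = €755,000 × 3.7% × 138/365 = €10,561.7260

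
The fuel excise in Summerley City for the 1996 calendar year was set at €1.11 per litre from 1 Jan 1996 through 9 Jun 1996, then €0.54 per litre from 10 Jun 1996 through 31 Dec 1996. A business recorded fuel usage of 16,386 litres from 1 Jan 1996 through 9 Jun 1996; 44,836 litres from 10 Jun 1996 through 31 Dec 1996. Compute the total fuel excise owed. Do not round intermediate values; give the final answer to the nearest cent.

€42,399.90

1 Jan – 9 Jun 1996: 16,386 litres at €1.11/litre → €18,188.46
10 Jun – 31 Dec 1996: 44,836 litres at €0.54/litre → €24,211.44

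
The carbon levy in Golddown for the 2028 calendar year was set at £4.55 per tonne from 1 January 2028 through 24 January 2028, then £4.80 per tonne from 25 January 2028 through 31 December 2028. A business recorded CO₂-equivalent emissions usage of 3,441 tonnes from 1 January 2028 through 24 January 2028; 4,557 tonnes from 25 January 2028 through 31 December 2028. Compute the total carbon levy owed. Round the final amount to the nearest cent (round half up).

£37,530.15

1 January – 24 January 2028: 3,441 tonnes at £4.55/tonne → £15,656.55
25 January – 31 December 2028: 4,557 tonnes at £4.80/tonne → £21,873.60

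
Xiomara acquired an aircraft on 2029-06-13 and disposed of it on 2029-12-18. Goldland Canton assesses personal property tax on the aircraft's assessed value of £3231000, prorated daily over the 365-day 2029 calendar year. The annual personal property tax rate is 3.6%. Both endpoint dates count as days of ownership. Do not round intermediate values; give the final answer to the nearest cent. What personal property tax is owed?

£60229.38

Days held (2029-06-13 to 2029-12-18): 189 out of 365
Tax = £3231000 × 3.6% × 189/365 = £60229.3808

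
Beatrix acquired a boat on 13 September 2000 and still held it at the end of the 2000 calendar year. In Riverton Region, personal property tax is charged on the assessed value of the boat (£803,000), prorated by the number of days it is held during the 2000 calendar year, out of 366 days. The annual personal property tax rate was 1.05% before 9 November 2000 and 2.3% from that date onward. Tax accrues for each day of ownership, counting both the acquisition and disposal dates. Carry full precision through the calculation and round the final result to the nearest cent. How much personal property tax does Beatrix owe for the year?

£3,987.58

13 September – 8 November 2000: 57 days at 1.05% → £803,000 × 1.05% × 57/366 = £1,313.1025
9 November – 31 December 2000: 53 days at 2.3% → £803,000 × 2.3% × 53/366 = £2,674.4727
Total = £3,987.5751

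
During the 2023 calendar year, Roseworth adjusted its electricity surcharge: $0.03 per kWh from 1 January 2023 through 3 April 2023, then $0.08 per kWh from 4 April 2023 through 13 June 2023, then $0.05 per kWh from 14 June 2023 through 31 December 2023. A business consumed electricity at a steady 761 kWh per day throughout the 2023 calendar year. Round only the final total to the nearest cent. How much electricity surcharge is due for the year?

$14,093.72

1 January – 3 April 2023: 93 days × 761 kWh/day = 70,773 kWh at $0.03/kWh → $2,123.19
4 April – 13 June 2023: 71 days × 761 kWh/day = 54,031 kWh at $0.08/kWh → $4,322.48
14 June – 31 December 2023: 201 days × 761 kWh/day = 152,961 kWh at $0.05/kWh → $7,648.05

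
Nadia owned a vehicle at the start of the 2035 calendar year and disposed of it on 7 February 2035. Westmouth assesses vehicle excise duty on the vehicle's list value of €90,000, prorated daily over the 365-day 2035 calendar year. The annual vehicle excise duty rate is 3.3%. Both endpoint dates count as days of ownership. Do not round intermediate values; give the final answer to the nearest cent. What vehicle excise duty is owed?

Days held (1 January – 7 February 2035): 38 out of 365
Tax = €90,000 × 3.3% × 38/365 = €309.2055

€309.21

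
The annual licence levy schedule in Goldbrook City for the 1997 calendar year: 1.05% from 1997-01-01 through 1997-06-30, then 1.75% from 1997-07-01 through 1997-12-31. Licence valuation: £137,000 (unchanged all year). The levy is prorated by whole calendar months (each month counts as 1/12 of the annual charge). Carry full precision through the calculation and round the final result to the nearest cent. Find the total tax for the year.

1997-01-01 to 1997-06-30: 6 months at 1.05% → £137,000 × 1.05% × 6/12 = £719.2500
1997-07-01 to 1997-12-31: 6 months at 1.75% → £137,000 × 1.75% × 6/12 = £1,198.7500
Total = £1,918.0000

£1,918.00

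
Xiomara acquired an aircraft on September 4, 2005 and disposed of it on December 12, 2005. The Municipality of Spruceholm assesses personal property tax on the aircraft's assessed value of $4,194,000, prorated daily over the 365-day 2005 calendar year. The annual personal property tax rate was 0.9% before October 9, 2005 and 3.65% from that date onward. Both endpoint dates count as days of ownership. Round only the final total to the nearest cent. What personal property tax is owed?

$30,880.48

September 4 – October 8, 2005: 35 days at 0.9% → $4,194,000 × 0.9% × 35/365 = $3,619.4795
October 9 – December 12, 2005: 65 days at 3.65% → $4,194,000 × 3.65% × 65/365 = $27,261.0000
Total = $30,880.4795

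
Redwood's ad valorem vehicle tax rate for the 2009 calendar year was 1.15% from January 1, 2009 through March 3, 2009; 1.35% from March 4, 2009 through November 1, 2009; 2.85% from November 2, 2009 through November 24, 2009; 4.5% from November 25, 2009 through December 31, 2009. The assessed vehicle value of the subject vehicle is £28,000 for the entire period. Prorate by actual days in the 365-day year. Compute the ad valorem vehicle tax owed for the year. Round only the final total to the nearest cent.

January 1 – March 3, 2009: 62 days at 1.15% → £28,000 × 1.15% × 62/365 = £54.6959
March 4 – November 1, 2009: 243 days at 1.35% → £28,000 × 1.35% × 243/365 = £251.6548
November 2 – November 24, 2009: 23 days at 2.85% → £28,000 × 2.85% × 23/365 = £50.2849
November 25 – December 31, 2009: 37 days at 4.5% → £28,000 × 4.5% × 37/365 = £127.7260
Total = £484.3616

£484.36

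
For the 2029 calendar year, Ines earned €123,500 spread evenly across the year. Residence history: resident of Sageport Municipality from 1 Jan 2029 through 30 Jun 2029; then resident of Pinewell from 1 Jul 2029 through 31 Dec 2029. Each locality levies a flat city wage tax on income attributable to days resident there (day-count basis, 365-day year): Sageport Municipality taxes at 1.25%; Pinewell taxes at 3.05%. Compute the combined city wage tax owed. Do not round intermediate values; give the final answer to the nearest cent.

Sageport Municipality, 1 Jan – 30 Jun 2029: 181 days → €123,500 × 1.25% × 181/365 = €765.5308
Pinewell, 1 Jul – 31 Dec 2029: 184 days → €123,500 × 3.05% × 184/365 = €1,898.8548
Total = €2,664.3856

€2,664.39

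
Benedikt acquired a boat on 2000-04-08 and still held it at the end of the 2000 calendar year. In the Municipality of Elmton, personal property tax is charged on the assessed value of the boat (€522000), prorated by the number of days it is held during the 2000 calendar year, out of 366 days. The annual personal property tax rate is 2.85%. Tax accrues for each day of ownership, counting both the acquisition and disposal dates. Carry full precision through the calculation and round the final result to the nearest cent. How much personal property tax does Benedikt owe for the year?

Days held (2000-04-08 to 2000-12-31): 268 out of 366
Tax = €522000 × 2.85% × 268/366 = €10893.5410

€10893.54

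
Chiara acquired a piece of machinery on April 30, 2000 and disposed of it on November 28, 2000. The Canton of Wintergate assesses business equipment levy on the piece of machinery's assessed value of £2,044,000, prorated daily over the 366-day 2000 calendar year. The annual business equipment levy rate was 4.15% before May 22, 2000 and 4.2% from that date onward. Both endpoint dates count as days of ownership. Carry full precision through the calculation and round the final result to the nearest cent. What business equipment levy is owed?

April 30 – May 21, 2000: 22 days at 4.15% → £2,044,000 × 4.15% × 22/366 = £5,098.8306
May 22 – November 28, 2000: 191 days at 4.2% → £2,044,000 × 4.2% × 191/366 = £44,800.4590
Total = £49,899.2896

£49,899.29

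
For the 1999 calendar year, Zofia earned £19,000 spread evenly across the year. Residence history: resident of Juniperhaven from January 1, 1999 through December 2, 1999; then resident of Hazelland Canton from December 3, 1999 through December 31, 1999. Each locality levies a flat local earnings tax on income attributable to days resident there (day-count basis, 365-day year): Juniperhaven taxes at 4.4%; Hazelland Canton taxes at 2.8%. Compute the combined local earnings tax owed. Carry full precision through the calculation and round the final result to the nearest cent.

Juniperhaven, January 1 – December 2, 1999: 336 days → £19,000 × 4.4% × 336/365 = £769.5781
Hazelland Canton, December 3 – December 31, 1999: 29 days → £19,000 × 2.8% × 29/365 = £42.2685
Total = £811.8466

£811.85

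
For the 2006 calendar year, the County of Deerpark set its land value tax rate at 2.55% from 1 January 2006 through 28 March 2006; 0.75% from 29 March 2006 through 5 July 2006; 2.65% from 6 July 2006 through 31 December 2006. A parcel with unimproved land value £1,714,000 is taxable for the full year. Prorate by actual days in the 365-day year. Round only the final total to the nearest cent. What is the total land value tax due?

£36,179.49

1 January – 28 March 2006: 87 days at 2.55% → £1,714,000 × 2.55% × 87/365 = £10,417.8329
29 March – 5 July 2006: 99 days at 0.75% → £1,714,000 × 0.75% × 99/365 = £3,486.6986
6 July – 31 December 2006: 179 days at 2.65% → £1,714,000 × 2.65% × 179/365 = £22,274.9562
Total = £36,179.4877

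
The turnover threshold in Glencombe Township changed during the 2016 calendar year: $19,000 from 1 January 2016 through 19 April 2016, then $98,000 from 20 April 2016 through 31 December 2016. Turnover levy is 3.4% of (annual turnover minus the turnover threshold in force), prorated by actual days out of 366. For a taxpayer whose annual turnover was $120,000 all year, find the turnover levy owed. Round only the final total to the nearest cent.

1 January – 19 April 2016: 110 days, exemption $19,000 → ($120,000 − $19,000) × 3.4% × 110/366 = $1,032.0765
20 April – 31 December 2016: 256 days, exemption $98,000 → ($120,000 − $98,000) × 3.4% × 256/366 = $523.1913
Total = $1,555.2678

$1,555.27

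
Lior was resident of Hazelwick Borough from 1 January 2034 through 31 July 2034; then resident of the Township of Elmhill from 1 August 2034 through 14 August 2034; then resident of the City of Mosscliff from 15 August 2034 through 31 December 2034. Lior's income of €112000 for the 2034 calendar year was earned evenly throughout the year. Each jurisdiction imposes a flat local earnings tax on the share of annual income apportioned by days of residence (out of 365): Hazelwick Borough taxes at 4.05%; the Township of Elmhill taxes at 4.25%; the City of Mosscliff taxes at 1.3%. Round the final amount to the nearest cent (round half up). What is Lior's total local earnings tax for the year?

€3371.66

Hazelwick Borough, 1 January – 31 July 2034: 212 days → €112000 × 4.05% × 212/365 = €2634.6082
The Township of Elmhill, 1 August – 14 August 2034: 14 days → €112000 × 4.25% × 14/365 = €182.5753
The City of Mosscliff, 15 August – 31 December 2034: 139 days → €112000 × 1.3% × 139/365 = €554.4767
Total = €3371.6603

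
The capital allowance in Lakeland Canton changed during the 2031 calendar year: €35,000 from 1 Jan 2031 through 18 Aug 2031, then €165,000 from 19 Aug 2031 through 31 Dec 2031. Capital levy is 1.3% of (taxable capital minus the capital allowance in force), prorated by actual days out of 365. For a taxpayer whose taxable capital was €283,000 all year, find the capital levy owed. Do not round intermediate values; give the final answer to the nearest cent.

1 Jan – 18 Aug 2031: 230 days, exemption €35,000 → (€283,000 − €35,000) × 1.3% × 230/365 = €2,031.5616
19 Aug – 31 Dec 2031: 135 days, exemption €165,000 → (€283,000 − €165,000) × 1.3% × 135/365 = €567.3699
Total = €2,598.9315

€2,598.93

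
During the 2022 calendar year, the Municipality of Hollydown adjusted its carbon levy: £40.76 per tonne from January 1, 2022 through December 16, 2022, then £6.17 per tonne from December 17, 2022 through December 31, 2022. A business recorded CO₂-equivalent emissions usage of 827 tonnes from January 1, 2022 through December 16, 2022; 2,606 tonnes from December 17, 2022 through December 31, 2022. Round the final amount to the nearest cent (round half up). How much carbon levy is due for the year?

£49787.54

January 1 – December 16, 2022: 827 tonnes at £40.76/tonne → £33708.52
December 17 – December 31, 2022: 2,606 tonnes at £6.17/tonne → £16079.02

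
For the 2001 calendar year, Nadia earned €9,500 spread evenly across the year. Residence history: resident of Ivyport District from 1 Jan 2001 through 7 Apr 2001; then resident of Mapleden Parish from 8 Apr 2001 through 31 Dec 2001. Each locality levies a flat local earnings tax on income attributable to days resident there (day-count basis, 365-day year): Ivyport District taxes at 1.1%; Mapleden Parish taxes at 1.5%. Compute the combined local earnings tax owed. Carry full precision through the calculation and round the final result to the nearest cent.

Ivyport District, 1 Jan – 7 Apr 2001: 97 days → €9,500 × 1.1% × 97/365 = €27.7712
Mapleden Parish, 8 Apr – 31 Dec 2001: 268 days → €9,500 × 1.5% × 268/365 = €104.6301
Total = €132.4014

€132.40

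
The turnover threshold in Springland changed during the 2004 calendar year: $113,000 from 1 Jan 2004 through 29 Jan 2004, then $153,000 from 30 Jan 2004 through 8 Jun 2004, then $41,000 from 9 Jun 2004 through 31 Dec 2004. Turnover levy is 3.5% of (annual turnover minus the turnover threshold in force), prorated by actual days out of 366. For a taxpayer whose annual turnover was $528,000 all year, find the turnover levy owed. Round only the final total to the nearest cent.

1 Jan – 29 Jan 2004: 29 days, exemption $113,000 → ($528,000 − $113,000) × 3.5% × 29/366 = $1,150.8880
30 Jan – 8 Jun 2004: 131 days, exemption $153,000 → ($528,000 − $153,000) × 3.5% × 131/366 = $4,697.7459
9 Jun – 31 Dec 2004: 206 days, exemption $41,000 → ($528,000 − $41,000) × 3.5% × 206/366 = $9,593.6339
Total = $15,442.2678

$15,442.27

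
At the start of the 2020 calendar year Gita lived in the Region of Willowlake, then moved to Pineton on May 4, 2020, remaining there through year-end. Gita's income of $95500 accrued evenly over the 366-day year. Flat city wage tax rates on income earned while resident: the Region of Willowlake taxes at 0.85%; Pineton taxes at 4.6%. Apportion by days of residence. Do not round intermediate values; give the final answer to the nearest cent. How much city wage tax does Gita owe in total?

The Region of Willowlake, January 1 – May 3, 2020: 124 days → $95500 × 0.85% × 124/366 = $275.0191
Pineton, May 4 – December 31, 2020: 242 days → $95500 × 4.6% × 242/366 = $2904.6612
Total = $3179.6803

$3179.68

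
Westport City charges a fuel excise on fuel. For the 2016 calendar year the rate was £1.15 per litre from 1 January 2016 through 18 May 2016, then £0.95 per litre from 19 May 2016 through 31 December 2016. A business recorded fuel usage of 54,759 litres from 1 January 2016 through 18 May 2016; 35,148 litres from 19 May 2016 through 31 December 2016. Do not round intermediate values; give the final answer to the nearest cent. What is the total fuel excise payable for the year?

1 January – 18 May 2016: 54,759 litres at £1.15/litre → £62972.85
19 May – 31 December 2016: 35,148 litres at £0.95/litre → £33390.60

£96363.45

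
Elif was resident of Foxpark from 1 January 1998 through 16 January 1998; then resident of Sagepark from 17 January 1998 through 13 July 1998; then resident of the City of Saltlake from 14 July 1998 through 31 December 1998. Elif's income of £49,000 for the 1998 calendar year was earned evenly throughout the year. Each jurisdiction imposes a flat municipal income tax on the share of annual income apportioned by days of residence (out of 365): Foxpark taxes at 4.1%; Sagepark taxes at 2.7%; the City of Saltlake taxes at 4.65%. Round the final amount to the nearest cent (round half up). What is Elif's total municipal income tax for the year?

£1,800.72

Foxpark, 1 January – 16 January 1998: 16 days → £49,000 × 4.1% × 16/365 = £88.0658
Sagepark, 17 January – 13 July 1998: 178 days → £49,000 × 2.7% × 178/365 = £645.1890
The City of Saltlake, 14 July – 31 December 1998: 171 days → £49,000 × 4.65% × 171/365 = £1,067.4616
Total = £1,800.7164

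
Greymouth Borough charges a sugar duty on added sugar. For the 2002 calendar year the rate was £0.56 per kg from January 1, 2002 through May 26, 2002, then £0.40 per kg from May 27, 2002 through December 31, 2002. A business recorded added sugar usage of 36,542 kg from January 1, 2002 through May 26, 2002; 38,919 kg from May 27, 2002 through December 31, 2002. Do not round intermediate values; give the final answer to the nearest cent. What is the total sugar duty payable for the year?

£36,031.12

January 1 – May 26, 2002: 36,542 kg at £0.56/kg → £20,463.52
May 27 – December 31, 2002: 38,919 kg at £0.40/kg → £15,567.60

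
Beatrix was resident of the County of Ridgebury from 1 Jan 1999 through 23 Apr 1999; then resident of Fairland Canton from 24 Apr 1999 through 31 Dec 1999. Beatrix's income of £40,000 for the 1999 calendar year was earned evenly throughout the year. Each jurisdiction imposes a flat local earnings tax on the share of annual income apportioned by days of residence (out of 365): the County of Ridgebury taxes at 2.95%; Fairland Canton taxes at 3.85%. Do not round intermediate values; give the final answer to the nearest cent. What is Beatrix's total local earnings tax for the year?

£1,428.55

The County of Ridgebury, 1 Jan – 23 Apr 1999: 113 days → £40,000 × 2.95% × 113/365 = £365.3151
Fairland Canton, 24 Apr – 31 Dec 1999: 252 days → £40,000 × 3.85% × 252/365 = £1,063.2329
Total = £1,428.5479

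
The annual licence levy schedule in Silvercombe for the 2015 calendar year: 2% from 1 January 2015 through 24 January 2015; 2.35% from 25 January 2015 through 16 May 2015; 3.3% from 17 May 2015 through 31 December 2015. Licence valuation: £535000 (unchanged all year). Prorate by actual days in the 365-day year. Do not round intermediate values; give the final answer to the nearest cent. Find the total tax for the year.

1 January – 24 January 2015: 24 days at 2% → £535000 × 2% × 24/365 = £703.5616
25 January – 16 May 2015: 112 days at 2.35% → £535000 × 2.35% × 112/365 = £3857.8630
17 May – 31 December 2015: 229 days at 3.3% → £535000 × 3.3% × 229/365 = £11076.6986
Total = £15638.1233

£15638.12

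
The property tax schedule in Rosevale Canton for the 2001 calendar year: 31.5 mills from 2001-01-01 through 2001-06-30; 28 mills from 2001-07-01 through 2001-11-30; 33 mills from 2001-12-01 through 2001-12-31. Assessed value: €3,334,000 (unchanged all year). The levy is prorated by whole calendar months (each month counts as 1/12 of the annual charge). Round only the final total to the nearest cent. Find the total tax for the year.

2001-01-01 to 2001-06-30: 6 months at 31.5 mills → €3,334,000 × 3.15% × 6/12 = €52,510.5000
2001-07-01 to 2001-11-30: 5 months at 28 mills → €3,334,000 × 2.8% × 5/12 = €38,896.6667
2001-12-01 to 2001-12-31: 1 month at 33 mills → €3,334,000 × 3.3% × 1/12 = €9,168.5000
Total = €100,575.6667

€100,575.67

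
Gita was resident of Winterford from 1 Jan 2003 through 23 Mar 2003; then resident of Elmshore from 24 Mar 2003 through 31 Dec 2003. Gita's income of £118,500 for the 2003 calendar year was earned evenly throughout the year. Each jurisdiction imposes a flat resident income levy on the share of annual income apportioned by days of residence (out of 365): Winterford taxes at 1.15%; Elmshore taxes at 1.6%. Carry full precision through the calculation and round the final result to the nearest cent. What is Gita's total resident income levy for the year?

£1,776.20

Winterford, 1 Jan – 23 Mar 2003: 82 days → £118,500 × 1.15% × 82/365 = £306.1521
Elmshore, 24 Mar – 31 Dec 2003: 283 days → £118,500 × 1.6% × 283/365 = £1,470.0493
Total = £1,776.2014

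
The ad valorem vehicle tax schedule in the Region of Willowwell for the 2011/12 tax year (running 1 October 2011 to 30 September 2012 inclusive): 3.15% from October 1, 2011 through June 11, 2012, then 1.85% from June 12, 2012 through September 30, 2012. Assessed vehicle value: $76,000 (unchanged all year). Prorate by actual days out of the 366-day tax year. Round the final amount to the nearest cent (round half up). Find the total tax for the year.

October 1, 2011 – June 11, 2012: 255 days at 3.15% → $76,000 × 3.15% × 255/366 = $1,667.9508
June 12 – September 30, 2012: 111 days at 1.85% → $76,000 × 1.85% × 111/366 = $426.4098
Total = $2,094.3607

$2,094.36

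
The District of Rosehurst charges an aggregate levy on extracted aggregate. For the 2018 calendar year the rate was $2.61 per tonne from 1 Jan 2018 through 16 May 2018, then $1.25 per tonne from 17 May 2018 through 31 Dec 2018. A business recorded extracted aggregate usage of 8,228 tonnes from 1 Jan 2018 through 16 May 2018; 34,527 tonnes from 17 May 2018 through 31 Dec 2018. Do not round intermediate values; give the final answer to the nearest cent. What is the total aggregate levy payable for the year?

1 Jan – 16 May 2018: 8,228 tonnes at $2.61/tonne → $21475.08
17 May – 31 Dec 2018: 34,527 tonnes at $1.25/tonne → $43158.75

$64633.83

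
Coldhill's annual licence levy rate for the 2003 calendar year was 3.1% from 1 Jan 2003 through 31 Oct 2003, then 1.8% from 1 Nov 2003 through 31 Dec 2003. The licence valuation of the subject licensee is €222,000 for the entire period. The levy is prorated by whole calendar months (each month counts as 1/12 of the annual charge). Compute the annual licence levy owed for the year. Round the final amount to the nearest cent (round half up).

1 Jan – 31 Oct 2003: 10 months at 3.1% → €222,000 × 3.1% × 10/12 = €5,735.0000
1 Nov – 31 Dec 2003: 2 months at 1.8% → €222,000 × 1.8% × 2/12 = €666.0000
Total = €6,401.0000

€6,401.00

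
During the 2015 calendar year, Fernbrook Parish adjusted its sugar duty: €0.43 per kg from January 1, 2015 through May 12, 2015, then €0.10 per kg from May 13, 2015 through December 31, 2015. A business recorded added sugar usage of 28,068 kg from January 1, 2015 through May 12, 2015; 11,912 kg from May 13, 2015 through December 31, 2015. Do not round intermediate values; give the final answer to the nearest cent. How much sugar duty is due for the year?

€13,260.44

January 1 – May 12, 2015: 28,068 kg at €0.43/kg → €12,069.24
May 13 – December 31, 2015: 11,912 kg at €0.10/kg → €1,191.20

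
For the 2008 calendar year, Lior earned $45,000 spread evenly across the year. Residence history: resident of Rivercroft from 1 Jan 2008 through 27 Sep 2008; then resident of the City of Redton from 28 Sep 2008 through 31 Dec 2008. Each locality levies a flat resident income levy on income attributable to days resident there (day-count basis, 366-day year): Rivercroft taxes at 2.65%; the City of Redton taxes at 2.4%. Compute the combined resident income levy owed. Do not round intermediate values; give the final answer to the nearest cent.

Rivercroft, 1 Jan – 27 Sep 2008: 271 days → $45,000 × 2.65% × 271/366 = $882.9713
The City of Redton, 28 Sep – 31 Dec 2008: 95 days → $45,000 × 2.4% × 95/366 = $280.3279
Total = $1,163.2992

$1,163.30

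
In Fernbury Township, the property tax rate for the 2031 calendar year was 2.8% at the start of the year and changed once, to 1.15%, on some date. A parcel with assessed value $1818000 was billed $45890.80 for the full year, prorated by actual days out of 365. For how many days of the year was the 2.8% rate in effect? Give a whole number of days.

Let d = days at the first rate; then 365 − d days at the second rate.
$1818000 × [2.8%·d + 1.15%·(365−d)] / 365 = $45890.80
Solving gives d = 304, so the new rate took effect on 1 November 2031.

304 days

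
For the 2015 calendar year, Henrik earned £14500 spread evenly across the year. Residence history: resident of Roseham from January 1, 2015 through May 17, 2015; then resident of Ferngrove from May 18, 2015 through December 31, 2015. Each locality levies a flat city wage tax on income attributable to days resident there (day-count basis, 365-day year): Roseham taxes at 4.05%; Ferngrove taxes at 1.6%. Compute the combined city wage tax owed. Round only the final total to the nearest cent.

Roseham, January 1 – May 17, 2015: 137 days → £14500 × 4.05% × 137/365 = £220.4199
Ferngrove, May 18 – December 31, 2015: 228 days → £14500 × 1.6% × 228/365 = £144.9205
Total = £365.3404

£365.34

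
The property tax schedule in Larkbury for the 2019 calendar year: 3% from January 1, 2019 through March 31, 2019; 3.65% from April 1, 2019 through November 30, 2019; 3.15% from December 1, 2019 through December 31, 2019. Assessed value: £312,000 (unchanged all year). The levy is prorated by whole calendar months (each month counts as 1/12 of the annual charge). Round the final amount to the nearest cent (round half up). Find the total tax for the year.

£10,751.00

January 1 – March 31, 2019: 3 months at 3% → £312,000 × 3% × 3/12 = £2,340.0000
April 1 – November 30, 2019: 8 months at 3.65% → £312,000 × 3.65% × 8/12 = £7,592.0000
December 1 – December 31, 2019: 1 month at 3.15% → £312,000 × 3.15% × 1/12 = £819.0000
Total = £10,751.0000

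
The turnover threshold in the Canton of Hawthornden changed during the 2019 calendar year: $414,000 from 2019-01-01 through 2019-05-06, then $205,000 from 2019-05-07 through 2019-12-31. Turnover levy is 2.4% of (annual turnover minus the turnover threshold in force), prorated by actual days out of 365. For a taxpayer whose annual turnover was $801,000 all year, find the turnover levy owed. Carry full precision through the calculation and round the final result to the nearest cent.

2019-01-01 to 2019-05-06: 126 days, exemption $414,000 → ($801,000 − $414,000) × 2.4% × 126/365 = $3,206.2685
2019-05-07 to 2019-12-31: 239 days, exemption $205,000 → ($801,000 − $205,000) × 2.4% × 239/365 = $9,366.1808
Total = $12,572.4493

$12,572.45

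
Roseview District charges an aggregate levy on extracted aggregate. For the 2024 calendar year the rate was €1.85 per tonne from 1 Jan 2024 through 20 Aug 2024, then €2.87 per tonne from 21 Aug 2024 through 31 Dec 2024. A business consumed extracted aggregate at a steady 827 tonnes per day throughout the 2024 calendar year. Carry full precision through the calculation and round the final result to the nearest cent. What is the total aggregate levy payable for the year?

€672,152.52

1 Jan – 20 Aug 2024: 233 days × 827 tonnes/day = 192,691 tonnes at €1.85/tonne → €356,478.35
21 Aug – 31 Dec 2024: 133 days × 827 tonnes/day = 109,991 tonnes at €2.87/tonne → €315,674.17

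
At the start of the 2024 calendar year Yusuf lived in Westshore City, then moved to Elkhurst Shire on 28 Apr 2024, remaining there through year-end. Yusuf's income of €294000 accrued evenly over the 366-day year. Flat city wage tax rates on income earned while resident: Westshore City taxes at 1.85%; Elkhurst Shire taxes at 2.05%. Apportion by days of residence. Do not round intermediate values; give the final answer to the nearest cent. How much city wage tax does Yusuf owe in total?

Westshore City, 1 Jan – 27 Apr 2024: 118 days → €294000 × 1.85% × 118/366 = €1753.5574
Elkhurst Shire, 28 Apr – 31 Dec 2024: 248 days → €294000 × 2.05% × 248/366 = €4083.8689
Total = €5837.4262

€5837.43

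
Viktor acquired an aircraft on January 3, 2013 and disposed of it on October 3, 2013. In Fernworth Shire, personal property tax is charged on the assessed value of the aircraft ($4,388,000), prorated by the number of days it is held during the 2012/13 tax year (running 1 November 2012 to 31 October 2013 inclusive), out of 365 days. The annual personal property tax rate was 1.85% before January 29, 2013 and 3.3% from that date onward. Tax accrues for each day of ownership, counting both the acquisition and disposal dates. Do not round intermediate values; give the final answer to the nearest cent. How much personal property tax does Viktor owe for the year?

$104,169.92

January 3 – January 28, 2013: 26 days at 1.85% → $4,388,000 × 1.85% × 26/365 = $5,782.5425
January 29 – October 3, 2013: 248 days at 3.3% → $4,388,000 × 3.3% × 248/365 = $98,387.3753
Total = $104,169.9178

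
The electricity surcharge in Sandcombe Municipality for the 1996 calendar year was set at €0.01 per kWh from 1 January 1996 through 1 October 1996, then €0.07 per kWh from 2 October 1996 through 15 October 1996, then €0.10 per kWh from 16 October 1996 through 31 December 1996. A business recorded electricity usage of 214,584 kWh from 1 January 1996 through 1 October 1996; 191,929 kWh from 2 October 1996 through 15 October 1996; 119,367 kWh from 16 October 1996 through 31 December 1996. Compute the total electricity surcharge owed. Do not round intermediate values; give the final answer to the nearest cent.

€27,517.57

1 January – 1 October 1996: 214,584 kWh at €0.01/kWh → €2,145.84
2 October – 15 October 1996: 191,929 kWh at €0.07/kWh → €13,435.03
16 October – 31 December 1996: 119,367 kWh at €0.10/kWh → €11,936.70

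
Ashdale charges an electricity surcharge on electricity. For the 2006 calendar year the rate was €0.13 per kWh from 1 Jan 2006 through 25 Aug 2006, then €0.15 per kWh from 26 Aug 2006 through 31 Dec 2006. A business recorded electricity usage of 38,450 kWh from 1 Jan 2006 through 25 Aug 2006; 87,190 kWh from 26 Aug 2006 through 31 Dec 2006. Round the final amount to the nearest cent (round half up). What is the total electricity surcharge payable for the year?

€18077.00

1 Jan – 25 Aug 2006: 38,450 kWh at €0.13/kWh → €4998.50
26 Aug – 31 Dec 2006: 87,190 kWh at €0.15/kWh → €13078.50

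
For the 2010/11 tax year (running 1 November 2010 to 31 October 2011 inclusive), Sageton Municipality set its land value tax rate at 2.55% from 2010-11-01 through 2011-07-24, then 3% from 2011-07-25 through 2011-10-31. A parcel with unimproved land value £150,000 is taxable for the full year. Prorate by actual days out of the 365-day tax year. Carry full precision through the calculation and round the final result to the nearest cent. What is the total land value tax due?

2010-11-01 to 2011-07-24: 266 days at 2.55% → £150,000 × 2.55% × 266/365 = £2,787.5342
2011-07-25 to 2011-10-31: 99 days at 3% → £150,000 × 3% × 99/365 = £1,220.5479
Total = £4,008.0822

£4,008.08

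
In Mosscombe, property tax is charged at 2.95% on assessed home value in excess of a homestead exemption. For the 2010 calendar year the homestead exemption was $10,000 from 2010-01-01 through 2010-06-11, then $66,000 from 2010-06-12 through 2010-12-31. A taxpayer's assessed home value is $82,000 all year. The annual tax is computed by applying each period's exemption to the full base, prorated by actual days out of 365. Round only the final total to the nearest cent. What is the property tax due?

2010-01-01 to 2010-06-11: 162 days, exemption $10,000 → ($82,000 − $10,000) × 2.95% × 162/365 = $942.7068
2010-06-12 to 2010-12-31: 203 days, exemption $66,000 → ($82,000 − $66,000) × 2.95% × 203/365 = $262.5096
Total = $1,205.2164

$1,205.22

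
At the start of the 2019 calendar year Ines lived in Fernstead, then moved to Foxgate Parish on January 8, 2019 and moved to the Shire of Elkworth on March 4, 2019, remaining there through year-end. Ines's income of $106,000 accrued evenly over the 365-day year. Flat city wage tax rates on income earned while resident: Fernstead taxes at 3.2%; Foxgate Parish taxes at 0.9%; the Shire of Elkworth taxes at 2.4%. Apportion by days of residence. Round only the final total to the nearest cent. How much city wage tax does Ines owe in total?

Fernstead, January 1 – January 7, 2019: 7 days → $106,000 × 3.2% × 7/365 = $65.0521
Foxgate Parish, January 8 – March 3, 2019: 55 days → $106,000 × 0.9% × 55/365 = $143.7534
The Shire of Elkworth, March 4 – December 31, 2019: 303 days → $106,000 × 2.4% × 303/365 = $2,111.8685
Total = $2,320.6740

$2,320.67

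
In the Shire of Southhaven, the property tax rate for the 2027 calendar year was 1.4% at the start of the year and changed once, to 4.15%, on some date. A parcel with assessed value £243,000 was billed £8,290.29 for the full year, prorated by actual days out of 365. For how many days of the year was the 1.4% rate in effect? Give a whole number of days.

Let d = days at the first rate; then 365 − d days at the second rate.
£243,000 × [1.4%·d + 4.15%·(365−d)] / 365 = £8,290.29
Solving gives d = 98, so the new rate took effect on April 9, 2027.

98 days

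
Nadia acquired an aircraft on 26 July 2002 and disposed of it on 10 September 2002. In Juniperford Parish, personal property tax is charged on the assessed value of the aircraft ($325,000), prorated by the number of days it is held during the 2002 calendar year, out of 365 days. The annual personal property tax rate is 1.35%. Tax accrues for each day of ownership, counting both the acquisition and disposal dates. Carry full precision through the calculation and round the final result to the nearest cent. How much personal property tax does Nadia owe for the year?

Days held (26 July – 10 September 2002): 47 out of 365
Tax = $325,000 × 1.35% × 47/365 = $564.9658

$564.97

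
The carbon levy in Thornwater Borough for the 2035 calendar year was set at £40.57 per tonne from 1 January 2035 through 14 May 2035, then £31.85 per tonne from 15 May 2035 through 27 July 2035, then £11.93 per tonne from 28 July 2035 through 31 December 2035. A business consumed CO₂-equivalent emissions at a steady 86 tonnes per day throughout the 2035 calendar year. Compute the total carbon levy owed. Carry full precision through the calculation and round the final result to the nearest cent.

1 January – 14 May 2035: 134 days × 86 tonnes/day = 11,524 tonnes at £40.57/tonne → £467,528.68
15 May – 27 July 2035: 74 days × 86 tonnes/day = 6,364 tonnes at £31.85/tonne → £202,693.40
28 July – 31 December 2035: 157 days × 86 tonnes/day = 13,502 tonnes at £11.93/tonne → £161,078.86

£831,300.94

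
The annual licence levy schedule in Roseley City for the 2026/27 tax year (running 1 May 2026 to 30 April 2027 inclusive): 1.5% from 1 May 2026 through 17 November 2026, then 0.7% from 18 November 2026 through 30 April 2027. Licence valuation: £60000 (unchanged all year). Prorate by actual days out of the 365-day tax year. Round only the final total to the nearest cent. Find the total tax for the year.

1 May – 17 November 2026: 201 days at 1.5% → £60000 × 1.5% × 201/365 = £495.6164
18 November 2026 – 30 April 2027: 164 days at 0.7% → £60000 × 0.7% × 164/365 = £188.7123
Total = £684.3288

£684.33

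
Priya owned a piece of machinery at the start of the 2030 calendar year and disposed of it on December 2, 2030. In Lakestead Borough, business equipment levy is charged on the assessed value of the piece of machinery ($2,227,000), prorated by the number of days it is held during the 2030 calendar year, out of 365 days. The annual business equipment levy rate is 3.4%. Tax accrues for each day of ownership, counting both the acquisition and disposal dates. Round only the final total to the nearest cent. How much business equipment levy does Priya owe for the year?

$69,702.05

Days held (January 1 – December 2, 2030): 336 out of 365
Tax = $2,227,000 × 3.4% × 336/365 = $69,702.0493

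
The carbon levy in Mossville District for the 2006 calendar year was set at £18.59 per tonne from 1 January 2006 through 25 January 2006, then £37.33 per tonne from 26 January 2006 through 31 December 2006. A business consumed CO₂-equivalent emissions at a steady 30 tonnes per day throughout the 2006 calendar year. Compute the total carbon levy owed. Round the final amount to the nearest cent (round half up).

£394,708.50

1 January – 25 January 2006: 25 days × 30 tonnes/day = 750 tonnes at £18.59/tonne → £13,942.50
26 January – 31 December 2006: 340 days × 30 tonnes/day = 10,200 tonnes at £37.33/tonne → £380,766.00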